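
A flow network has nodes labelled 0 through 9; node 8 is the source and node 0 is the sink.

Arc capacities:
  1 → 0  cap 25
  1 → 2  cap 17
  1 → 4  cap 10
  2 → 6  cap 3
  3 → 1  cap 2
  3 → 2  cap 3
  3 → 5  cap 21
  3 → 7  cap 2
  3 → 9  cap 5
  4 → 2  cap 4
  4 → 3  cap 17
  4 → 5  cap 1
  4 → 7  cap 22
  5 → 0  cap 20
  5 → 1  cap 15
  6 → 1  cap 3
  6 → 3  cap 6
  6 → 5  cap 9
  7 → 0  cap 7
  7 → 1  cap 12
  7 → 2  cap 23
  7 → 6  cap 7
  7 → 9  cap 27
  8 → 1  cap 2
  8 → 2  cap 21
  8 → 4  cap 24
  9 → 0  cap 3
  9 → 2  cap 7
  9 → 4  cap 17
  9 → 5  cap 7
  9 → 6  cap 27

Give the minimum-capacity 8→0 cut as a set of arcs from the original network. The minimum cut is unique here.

Min-cut arcs: {(2,6), (8,1), (8,4)} (total capacity 29)

augment #1: 8→1→0 push 2
augment #2: 8→4→5→0 push 1
augment #3: 8→4→7→0 push 7
augment #4: 8→2→6→1→0 push 3
augment #5: 8→4→3→1→0 push 2
augment #6: 8→4→3→5→0 push 14
max flow = 29; residual-reachable set from 8 gives S-side
cut edges (S→T): {(2,6), (8,1), (8,4)} total cap 29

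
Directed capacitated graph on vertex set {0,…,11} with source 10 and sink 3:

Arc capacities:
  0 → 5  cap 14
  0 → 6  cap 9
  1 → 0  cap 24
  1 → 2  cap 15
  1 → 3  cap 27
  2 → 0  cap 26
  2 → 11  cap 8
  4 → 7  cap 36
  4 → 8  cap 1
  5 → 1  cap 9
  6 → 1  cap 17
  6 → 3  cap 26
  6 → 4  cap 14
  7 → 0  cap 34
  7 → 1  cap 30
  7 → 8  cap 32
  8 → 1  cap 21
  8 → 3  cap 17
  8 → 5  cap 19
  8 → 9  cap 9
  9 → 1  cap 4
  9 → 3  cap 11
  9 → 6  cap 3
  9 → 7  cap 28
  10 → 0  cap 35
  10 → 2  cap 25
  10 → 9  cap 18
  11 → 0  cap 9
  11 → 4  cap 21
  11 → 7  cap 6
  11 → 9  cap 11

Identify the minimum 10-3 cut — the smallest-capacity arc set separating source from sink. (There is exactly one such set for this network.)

Min-cut arcs: {(0,6), (2,11), (5,1), (10,9)} (total capacity 44)

augment #1: 10→9→3 push 11
augment #2: 10→0→6→3 push 9
augment #3: 10→9→1→3 push 4
augment #4: 10→9→6→3 push 3
augment #5: 10→0→5→1→3 push 9
augment #6: 10→2→11→4→8→3 push 1
augment #7: 10→2→11→7→1→3 push 6
augment #8: 10→2→11→4→7→1→3 push 1
max flow = 44; residual-reachable set from 10 gives S-side
cut edges (S→T): {(0,6), (2,11), (5,1), (10,9)} total cap 44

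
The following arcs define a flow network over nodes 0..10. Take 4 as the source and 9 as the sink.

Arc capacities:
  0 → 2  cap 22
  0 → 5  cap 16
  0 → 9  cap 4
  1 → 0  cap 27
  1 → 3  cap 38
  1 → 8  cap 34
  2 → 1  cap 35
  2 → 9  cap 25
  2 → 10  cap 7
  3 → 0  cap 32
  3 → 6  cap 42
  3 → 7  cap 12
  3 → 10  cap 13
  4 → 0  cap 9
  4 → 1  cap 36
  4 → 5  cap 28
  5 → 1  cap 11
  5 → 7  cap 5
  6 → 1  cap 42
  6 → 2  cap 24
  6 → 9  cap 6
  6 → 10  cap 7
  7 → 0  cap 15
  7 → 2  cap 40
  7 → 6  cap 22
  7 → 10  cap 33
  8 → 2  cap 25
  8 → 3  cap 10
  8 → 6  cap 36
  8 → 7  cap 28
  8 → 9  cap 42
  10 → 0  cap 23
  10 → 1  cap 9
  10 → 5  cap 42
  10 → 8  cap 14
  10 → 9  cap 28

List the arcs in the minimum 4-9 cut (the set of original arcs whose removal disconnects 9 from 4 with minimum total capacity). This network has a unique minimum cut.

Min-cut arcs: {(4,0), (4,1), (5,1), (5,7)} (total capacity 61)

augment #1: 4→0→9 push 4
augment #2: 4→0→2→9 push 5
augment #3: 4→1→8→9 push 34
augment #4: 4→1→0→2→9 push 2
augment #5: 4→5→7→2→9 push 5
augment #6: 4→5→1→0→2→9 push 11
max flow = 61; residual-reachable set from 4 gives S-side
cut edges (S→T): {(4,0), (4,1), (5,1), (5,7)} total cap 61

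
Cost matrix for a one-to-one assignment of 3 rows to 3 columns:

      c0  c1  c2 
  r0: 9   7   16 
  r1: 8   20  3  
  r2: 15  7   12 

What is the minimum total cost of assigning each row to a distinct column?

optimal assignment: row0→col0 (cost 9), row1→col2 (cost 3), row2→col1 (cost 7)
total = 9 + 3 + 7 = 19

Minimum assignment cost: 19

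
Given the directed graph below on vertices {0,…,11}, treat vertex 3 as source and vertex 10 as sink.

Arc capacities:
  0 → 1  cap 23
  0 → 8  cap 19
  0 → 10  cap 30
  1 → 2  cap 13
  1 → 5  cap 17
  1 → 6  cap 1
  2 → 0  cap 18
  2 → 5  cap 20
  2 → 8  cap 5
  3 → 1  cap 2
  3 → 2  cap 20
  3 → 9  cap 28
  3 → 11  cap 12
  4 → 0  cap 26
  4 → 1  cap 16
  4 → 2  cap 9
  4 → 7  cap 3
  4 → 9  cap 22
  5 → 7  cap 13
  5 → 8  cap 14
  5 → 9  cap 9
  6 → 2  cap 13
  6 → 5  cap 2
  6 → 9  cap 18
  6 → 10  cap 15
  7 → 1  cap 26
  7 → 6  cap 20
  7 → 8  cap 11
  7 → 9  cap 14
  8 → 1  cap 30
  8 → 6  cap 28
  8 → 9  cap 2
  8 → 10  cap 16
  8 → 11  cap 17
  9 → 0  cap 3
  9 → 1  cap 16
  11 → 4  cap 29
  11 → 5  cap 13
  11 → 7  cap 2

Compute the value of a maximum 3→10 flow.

Maximum flow value: 53

augment #1: 3→1→6→10 bottleneck 1, total now 1
augment #2: 3→2→0→10 bottleneck 18, total now 19
augment #3: 3→2→8→10 bottleneck 2, total now 21
augment #4: 3→9→0→10 bottleneck 3, total now 24
augment #5: 3→1→2→8→10 bottleneck 1, total now 25
augment #6: 3→11→4→0→10 bottleneck 9, total now 34
augment #7: 3→11→5→8→10 bottleneck 3, total now 37
augment #8: 3→9→1→2→8→10 bottleneck 2, total now 39
augment #9: 3→9→1→5→8→10 bottleneck 8, total now 47
augment #10: 3→9→1→5→7→6→10 bottleneck 6, total now 53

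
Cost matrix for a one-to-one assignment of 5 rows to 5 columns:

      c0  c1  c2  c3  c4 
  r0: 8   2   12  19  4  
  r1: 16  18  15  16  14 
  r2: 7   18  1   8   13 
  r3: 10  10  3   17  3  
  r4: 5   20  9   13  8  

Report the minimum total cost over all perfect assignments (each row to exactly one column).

optimal assignment: row0→col1 (cost 2), row1→col3 (cost 16), row2→col2 (cost 1), row3→col4 (cost 3), row4→col0 (cost 5)
total = 2 + 16 + 1 + 3 + 5 = 27

Minimum assignment cost: 27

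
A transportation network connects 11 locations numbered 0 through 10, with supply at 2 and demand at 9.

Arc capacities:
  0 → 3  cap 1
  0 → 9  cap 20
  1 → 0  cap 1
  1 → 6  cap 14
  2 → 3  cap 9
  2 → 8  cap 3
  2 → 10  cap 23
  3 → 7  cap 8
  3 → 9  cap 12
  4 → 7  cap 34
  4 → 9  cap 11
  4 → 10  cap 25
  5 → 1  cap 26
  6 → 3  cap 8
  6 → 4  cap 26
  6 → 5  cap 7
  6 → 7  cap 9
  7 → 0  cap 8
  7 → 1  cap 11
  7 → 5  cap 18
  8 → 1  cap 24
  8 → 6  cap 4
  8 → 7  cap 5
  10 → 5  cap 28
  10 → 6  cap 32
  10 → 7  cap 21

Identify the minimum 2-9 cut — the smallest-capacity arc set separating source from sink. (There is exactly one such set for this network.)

augment #1: 2→3→9 push 9
augment #2: 2→8→1→0→9 push 1
augment #3: 2→8→6→3→9 push 2
augment #4: 2→10→6→3→9 push 1
augment #5: 2→10→6→4→9 push 11
augment #6: 2→10→7→0→9 push 8
max flow = 32; residual-reachable set from 2 gives S-side
cut edges (S→T): {(1,0), (3,9), (4,9), (7,0)} total cap 32

Min-cut arcs: {(1,0), (3,9), (4,9), (7,0)} (total capacity 32)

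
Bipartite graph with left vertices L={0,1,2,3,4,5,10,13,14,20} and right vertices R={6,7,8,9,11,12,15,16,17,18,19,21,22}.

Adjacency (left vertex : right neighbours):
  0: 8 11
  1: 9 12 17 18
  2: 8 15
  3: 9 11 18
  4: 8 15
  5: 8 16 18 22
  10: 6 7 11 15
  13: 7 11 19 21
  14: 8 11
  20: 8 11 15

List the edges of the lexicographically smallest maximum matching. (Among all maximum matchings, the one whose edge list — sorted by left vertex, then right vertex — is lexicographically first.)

|M| = 8 (so the lex-smallest maximum matching has 8 edges)
process left vertices in ascending order; for each, take the smallest-labelled available neighbour that still permits 8 edges overall, or leave it unmatched if none does
lex-smallest matching: {0-8, 1-9, 2-15, 3-18, 5-16, 10-6, 13-7, 14-11}

Lex-smallest maximum matching: {(0,8), (1,9), (2,15), (3,18), (5,16), (10,6), (13,7), (14,11)}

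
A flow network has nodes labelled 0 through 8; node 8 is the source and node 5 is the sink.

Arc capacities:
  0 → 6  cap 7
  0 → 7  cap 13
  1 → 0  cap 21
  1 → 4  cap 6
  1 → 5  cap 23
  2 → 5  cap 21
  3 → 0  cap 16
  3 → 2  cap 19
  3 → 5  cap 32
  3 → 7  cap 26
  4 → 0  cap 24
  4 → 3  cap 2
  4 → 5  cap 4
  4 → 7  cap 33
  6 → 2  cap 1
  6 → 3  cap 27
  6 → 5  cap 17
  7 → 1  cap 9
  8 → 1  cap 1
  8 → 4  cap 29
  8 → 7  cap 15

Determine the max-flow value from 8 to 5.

Maximum flow value: 23

augment #1: 8→1→5 bottleneck 1, total now 1
augment #2: 8→4→5 bottleneck 4, total now 5
augment #3: 8→4→3→5 bottleneck 2, total now 7
augment #4: 8→7→1→5 bottleneck 9, total now 16
augment #5: 8→4→0→6→5 bottleneck 7, total now 23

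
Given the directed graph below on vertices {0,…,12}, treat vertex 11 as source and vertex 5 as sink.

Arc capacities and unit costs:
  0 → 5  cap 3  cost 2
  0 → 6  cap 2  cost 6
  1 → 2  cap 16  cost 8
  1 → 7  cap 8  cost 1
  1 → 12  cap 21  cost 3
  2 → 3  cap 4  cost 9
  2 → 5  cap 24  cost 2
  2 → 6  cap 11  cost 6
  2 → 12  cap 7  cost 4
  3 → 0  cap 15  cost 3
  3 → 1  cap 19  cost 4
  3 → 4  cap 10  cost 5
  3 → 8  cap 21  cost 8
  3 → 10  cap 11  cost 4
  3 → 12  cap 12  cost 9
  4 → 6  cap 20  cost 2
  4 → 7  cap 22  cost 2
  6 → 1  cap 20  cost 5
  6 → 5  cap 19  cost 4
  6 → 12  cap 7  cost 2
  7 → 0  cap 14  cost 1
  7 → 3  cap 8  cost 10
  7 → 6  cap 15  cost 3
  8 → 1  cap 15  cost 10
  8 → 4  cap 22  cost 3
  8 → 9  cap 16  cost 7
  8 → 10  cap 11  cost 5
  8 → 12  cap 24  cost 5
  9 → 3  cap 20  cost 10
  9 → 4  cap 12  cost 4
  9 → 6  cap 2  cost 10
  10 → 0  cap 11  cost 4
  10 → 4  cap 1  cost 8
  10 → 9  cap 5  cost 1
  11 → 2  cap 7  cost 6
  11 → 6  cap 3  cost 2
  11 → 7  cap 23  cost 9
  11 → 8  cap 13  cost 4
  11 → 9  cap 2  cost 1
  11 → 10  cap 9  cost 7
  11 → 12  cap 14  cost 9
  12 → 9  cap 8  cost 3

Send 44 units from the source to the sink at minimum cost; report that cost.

Minimum cost for 44 units: 724

shortest-cost path #1: 11→6→5 push 3 @ unit cost 6 (adds 18)
shortest-cost path #2: 11→2→5 push 7 @ unit cost 8 (adds 56)
shortest-cost path #3: 11→9→4→7→0→5 push 2 @ unit cost 10 (adds 20)
shortest-cost path #4: 11→7→0→5 push 1 @ unit cost 12 (adds 12)
shortest-cost path #5: 11→7→4→6→5 push 2 @ unit cost 13 (adds 26)
shortest-cost path #6: 11→8→4→6→5 push 13 @ unit cost 13 (adds 169)
shortest-cost path #7: 11→7→6→5 push 1 @ unit cost 16 (adds 16)
shortest-cost path #8: 11→7→6→1→2→5 push 14 @ unit cost 27 (adds 378)
shortest-cost path #9: 11→10→9→4→6→1→2→5 push 1 @ unit cost 29 (adds 29)
total cost = 724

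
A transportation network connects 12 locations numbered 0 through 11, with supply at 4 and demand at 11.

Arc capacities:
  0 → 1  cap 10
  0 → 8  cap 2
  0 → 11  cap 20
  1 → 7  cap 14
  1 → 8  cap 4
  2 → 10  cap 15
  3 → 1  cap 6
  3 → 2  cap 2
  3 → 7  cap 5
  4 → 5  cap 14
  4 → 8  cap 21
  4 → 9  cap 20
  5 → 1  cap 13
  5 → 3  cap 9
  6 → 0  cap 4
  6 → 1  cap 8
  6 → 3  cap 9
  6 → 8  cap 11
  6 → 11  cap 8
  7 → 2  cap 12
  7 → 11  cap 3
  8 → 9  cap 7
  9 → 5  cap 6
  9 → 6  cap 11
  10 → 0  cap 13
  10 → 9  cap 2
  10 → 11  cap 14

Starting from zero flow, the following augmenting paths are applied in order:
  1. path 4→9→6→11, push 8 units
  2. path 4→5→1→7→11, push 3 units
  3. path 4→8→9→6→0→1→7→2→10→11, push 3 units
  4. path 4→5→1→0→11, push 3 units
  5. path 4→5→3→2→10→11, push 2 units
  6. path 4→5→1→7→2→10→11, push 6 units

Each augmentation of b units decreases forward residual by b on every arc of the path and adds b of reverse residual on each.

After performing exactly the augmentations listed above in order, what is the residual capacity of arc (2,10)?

Residual capacity of (2,10): 4

after path 1 (4→9→6→11, push 8): res(2,10)=15
after path 2 (4→5→1→7→11, push 3): res(2,10)=15
after path 3 (4→8→9→6→0→1→7→2→10→11, push 3): res(2,10)=12
after path 4 (4→5→1→0→11, push 3): res(2,10)=12
after path 5 (4→5→3→2→10→11, push 2): res(2,10)=10
after path 6 (4→5→1→7→2→10→11, push 6): res(2,10)=4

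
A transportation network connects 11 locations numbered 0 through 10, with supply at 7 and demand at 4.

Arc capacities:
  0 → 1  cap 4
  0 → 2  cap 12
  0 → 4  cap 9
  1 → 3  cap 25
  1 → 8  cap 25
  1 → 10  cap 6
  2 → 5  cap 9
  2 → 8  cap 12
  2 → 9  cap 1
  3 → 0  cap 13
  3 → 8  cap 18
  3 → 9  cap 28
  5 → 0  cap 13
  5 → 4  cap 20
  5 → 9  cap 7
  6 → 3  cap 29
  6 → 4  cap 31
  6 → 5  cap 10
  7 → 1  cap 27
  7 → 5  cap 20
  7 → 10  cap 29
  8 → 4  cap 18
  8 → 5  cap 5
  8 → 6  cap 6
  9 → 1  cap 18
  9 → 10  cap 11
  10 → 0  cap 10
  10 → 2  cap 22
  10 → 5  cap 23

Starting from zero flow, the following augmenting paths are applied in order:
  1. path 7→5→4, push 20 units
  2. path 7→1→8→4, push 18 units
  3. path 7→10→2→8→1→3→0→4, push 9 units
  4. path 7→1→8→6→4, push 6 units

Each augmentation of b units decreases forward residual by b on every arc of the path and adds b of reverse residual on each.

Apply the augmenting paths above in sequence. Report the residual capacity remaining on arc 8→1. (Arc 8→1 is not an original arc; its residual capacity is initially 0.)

Residual capacity of (8,1): 15

after path 1 (7→5→4, push 20): res(8,1)=0
after path 2 (7→1→8→4, push 18): res(8,1)=18
after path 3 (7→10→2→8→1→3→0→4, push 9): res(8,1)=9
after path 4 (7→1→8→6→4, push 6): res(8,1)=15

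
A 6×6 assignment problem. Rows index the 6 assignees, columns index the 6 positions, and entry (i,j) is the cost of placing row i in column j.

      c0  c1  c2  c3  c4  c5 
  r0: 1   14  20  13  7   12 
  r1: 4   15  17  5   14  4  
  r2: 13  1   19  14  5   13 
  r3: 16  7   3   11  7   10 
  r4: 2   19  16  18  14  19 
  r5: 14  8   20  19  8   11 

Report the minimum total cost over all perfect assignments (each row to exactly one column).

Minimum assignment cost: 29

optimal assignment: row0→col4 (cost 7), row1→col3 (cost 5), row2→col1 (cost 1), row3→col2 (cost 3), row4→col0 (cost 2), row5→col5 (cost 11)
total = 7 + 5 + 1 + 3 + 2 + 11 = 29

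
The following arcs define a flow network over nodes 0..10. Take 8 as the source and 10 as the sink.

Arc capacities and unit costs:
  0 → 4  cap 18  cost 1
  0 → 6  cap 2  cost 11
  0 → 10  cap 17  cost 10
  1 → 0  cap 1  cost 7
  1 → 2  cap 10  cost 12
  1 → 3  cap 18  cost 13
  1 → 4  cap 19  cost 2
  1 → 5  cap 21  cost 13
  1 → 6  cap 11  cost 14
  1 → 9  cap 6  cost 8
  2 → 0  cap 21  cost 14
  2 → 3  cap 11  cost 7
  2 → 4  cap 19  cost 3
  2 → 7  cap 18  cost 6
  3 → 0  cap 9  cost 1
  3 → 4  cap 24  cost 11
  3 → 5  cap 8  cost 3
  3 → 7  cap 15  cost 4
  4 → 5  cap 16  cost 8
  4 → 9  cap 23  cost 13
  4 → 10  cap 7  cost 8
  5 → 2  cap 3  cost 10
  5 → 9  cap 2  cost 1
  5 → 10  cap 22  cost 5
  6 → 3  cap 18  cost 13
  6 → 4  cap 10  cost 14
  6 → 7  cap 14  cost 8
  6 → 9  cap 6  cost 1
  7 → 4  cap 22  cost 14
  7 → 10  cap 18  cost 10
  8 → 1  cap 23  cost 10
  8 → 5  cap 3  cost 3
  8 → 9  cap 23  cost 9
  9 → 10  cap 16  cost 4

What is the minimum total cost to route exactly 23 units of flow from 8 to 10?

Minimum cost for 23 units: 312

shortest-cost path #1: 8→5→10 push 3 @ unit cost 8 (adds 24)
shortest-cost path #2: 8→9→10 push 16 @ unit cost 13 (adds 208)
shortest-cost path #3: 8→1→4→10 push 4 @ unit cost 20 (adds 80)
total cost = 312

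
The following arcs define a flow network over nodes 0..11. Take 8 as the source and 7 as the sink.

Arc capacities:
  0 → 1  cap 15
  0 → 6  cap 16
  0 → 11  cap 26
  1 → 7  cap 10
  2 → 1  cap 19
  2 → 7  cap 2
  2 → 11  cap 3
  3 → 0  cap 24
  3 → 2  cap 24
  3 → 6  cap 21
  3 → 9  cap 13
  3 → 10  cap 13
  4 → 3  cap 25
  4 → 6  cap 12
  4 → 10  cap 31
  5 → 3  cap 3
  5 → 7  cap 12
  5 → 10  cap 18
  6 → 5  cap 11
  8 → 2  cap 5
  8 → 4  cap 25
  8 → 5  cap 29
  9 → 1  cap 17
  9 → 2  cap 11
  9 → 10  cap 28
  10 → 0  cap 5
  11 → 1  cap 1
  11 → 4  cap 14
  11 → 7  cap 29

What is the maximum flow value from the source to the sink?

augment #1: 8→2→7 bottleneck 2, total now 2
augment #2: 8→5→7 bottleneck 12, total now 14
augment #3: 8→2→1→7 bottleneck 3, total now 17
augment #4: 8→4→3→0→1→7 bottleneck 7, total now 24
augment #5: 8→4→3→0→11→7 bottleneck 17, total now 41
augment #6: 8→4→3→2→11→7 bottleneck 1, total now 42
augment #7: 8→5→3→2→11→7 bottleneck 2, total now 44
augment #8: 8→5→10→0→11→7 bottleneck 5, total now 49
augment #9: 8→5→3→2→1→0→11→7 bottleneck 1, total now 50

Maximum flow value: 50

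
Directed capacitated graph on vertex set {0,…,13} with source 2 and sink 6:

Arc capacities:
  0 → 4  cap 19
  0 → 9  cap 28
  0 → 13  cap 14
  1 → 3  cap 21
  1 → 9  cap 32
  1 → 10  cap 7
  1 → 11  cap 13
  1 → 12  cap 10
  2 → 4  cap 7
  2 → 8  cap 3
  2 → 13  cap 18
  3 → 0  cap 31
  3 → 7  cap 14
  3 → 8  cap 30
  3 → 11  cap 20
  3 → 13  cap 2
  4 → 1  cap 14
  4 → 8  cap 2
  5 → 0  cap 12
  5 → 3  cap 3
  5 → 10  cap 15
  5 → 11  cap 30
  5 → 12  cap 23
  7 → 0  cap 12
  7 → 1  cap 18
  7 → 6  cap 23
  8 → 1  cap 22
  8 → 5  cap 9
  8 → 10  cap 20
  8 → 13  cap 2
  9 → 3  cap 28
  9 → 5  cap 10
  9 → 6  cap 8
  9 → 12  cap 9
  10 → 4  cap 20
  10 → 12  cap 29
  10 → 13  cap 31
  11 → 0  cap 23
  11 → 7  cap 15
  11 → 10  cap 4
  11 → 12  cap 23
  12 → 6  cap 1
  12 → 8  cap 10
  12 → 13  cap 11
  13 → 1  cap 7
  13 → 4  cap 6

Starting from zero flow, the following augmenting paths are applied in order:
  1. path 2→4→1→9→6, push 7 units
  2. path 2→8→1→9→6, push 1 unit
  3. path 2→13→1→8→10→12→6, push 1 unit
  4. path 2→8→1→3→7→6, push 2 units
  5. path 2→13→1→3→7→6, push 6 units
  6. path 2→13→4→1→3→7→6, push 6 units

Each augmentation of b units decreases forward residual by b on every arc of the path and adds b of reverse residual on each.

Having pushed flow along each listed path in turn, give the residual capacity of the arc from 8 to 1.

after path 1 (2→4→1→9→6, push 7): res(8,1)=22
after path 2 (2→8→1→9→6, push 1): res(8,1)=21
after path 3 (2→13→1→8→10→12→6, push 1): res(8,1)=22
after path 4 (2→8→1→3→7→6, push 2): res(8,1)=20
after path 5 (2→13→1→3→7→6, push 6): res(8,1)=20
after path 6 (2→13→4→1→3→7→6, push 6): res(8,1)=20

Residual capacity of (8,1): 20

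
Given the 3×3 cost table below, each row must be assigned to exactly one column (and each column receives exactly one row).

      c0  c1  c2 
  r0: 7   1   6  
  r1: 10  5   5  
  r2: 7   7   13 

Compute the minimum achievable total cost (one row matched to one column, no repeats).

Minimum assignment cost: 13

optimal assignment: row0→col1 (cost 1), row1→col2 (cost 5), row2→col0 (cost 7)
total = 1 + 5 + 7 = 13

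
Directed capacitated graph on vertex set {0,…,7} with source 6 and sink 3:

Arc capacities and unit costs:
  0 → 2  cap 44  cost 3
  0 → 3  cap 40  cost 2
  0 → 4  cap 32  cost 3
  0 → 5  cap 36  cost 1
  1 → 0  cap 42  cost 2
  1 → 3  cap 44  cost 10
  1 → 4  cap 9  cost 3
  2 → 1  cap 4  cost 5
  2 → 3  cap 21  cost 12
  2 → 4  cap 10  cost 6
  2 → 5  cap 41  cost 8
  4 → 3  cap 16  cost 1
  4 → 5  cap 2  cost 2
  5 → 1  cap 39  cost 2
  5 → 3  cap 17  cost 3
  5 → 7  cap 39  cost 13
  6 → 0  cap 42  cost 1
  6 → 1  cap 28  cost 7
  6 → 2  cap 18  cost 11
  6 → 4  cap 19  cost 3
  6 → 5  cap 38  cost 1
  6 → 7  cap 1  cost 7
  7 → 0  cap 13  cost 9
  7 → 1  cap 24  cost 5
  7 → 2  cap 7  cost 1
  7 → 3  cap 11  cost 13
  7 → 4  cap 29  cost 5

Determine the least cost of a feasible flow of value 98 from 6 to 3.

Minimum cost for 98 units: 587

shortest-cost path #1: 6→0→3 push 40 @ unit cost 3 (adds 120)
shortest-cost path #2: 6→4→3 push 16 @ unit cost 4 (adds 64)
shortest-cost path #3: 6→5→3 push 17 @ unit cost 4 (adds 68)
shortest-cost path #4: 6→5→1→3 push 21 @ unit cost 13 (adds 273)
shortest-cost path #5: 6→0→5→1→3 push 2 @ unit cost 14 (adds 28)
shortest-cost path #6: 6→1→3 push 2 @ unit cost 17 (adds 34)
total cost = 587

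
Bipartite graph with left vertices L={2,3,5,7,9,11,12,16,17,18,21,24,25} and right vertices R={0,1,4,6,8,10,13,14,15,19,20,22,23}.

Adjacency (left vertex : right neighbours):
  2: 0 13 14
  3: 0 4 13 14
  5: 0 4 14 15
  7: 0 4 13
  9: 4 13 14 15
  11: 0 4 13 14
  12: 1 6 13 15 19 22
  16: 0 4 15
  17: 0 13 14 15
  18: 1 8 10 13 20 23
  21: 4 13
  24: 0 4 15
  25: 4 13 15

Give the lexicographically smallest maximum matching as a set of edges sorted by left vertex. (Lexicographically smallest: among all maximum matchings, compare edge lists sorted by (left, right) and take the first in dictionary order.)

|M| = 7 (so the lex-smallest maximum matching has 7 edges)
process left vertices in ascending order; for each, take the smallest-labelled available neighbour that still permits 7 edges overall, or leave it unmatched if none does
lex-smallest matching: {2-0, 3-4, 5-14, 7-13, 9-15, 12-1, 18-8}

Lex-smallest maximum matching: {(2,0), (3,4), (5,14), (7,13), (9,15), (12,1), (18,8)}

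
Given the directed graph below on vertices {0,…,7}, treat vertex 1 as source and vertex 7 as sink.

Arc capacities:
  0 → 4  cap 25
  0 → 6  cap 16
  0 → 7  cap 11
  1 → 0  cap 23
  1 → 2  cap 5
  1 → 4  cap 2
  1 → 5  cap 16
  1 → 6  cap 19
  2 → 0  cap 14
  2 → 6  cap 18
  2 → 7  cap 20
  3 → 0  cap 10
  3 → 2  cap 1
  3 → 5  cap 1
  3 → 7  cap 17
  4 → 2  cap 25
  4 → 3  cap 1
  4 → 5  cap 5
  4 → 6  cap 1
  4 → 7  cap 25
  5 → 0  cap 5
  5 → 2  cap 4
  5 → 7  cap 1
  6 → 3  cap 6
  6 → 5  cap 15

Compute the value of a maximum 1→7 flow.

Maximum flow value: 46

augment #1: 1→0→7 bottleneck 11, total now 11
augment #2: 1→2→7 bottleneck 5, total now 16
augment #3: 1→4→7 bottleneck 2, total now 18
augment #4: 1→5→7 bottleneck 1, total now 19
augment #5: 1→0→4→7 bottleneck 12, total now 31
augment #6: 1→5→2→7 bottleneck 4, total now 35
augment #7: 1→6→3→7 bottleneck 6, total now 41
augment #8: 1→5→0→4→7 bottleneck 5, total now 46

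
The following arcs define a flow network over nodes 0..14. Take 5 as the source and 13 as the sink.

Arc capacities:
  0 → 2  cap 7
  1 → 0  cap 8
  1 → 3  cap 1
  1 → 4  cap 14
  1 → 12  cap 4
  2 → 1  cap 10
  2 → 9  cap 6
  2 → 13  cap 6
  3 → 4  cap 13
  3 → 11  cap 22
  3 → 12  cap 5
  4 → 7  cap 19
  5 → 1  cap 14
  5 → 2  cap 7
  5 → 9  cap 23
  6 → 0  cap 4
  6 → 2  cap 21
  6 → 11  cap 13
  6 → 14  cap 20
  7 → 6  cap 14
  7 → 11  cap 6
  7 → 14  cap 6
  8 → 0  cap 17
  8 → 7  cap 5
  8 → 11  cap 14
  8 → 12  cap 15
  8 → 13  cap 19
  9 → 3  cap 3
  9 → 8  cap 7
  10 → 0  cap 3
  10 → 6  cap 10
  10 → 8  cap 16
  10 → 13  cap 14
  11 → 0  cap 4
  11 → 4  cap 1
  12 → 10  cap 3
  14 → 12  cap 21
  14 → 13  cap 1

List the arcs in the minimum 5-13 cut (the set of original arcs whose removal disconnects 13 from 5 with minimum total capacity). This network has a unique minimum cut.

augment #1: 5→2→13 push 6
augment #2: 5→9→8→13 push 7
augment #3: 5→1→12→10→13 push 3
augment #4: 5→1→4→7→14→13 push 1
max flow = 17; residual-reachable set from 5 gives S-side
cut edges (S→T): {(2,13), (9,8), (12,10), (14,13)} total cap 17

Min-cut arcs: {(2,13), (9,8), (12,10), (14,13)} (total capacity 17)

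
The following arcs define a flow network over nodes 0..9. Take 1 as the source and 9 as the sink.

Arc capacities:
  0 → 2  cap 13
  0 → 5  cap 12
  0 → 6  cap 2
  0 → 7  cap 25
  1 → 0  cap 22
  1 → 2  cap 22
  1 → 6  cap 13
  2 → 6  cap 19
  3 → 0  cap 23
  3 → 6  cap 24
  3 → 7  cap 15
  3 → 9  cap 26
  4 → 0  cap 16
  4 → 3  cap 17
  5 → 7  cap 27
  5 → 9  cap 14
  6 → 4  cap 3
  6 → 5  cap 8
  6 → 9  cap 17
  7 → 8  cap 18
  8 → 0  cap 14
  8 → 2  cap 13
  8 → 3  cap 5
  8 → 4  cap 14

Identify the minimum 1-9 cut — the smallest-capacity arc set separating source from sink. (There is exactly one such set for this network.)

Min-cut arcs: {(1,0), (6,4), (6,5), (6,9)} (total capacity 50)

augment #1: 1→6→9 push 13
augment #2: 1→0→5→9 push 12
augment #3: 1→0→6→9 push 2
augment #4: 1→2→6→9 push 2
augment #5: 1→2→6→5→9 push 2
augment #6: 1→0→7→8→3→9 push 5
augment #7: 1→2→6→4→3→9 push 3
augment #8: 1→0→7→8→4→3→9 push 3
augment #9: 1→2→6→0→7→8→4→3→9 push 2
augment #10: 1→2→6→5→7→8→4→3→9 push 6
max flow = 50; residual-reachable set from 1 gives S-side
cut edges (S→T): {(1,0), (6,4), (6,5), (6,9)} total cap 50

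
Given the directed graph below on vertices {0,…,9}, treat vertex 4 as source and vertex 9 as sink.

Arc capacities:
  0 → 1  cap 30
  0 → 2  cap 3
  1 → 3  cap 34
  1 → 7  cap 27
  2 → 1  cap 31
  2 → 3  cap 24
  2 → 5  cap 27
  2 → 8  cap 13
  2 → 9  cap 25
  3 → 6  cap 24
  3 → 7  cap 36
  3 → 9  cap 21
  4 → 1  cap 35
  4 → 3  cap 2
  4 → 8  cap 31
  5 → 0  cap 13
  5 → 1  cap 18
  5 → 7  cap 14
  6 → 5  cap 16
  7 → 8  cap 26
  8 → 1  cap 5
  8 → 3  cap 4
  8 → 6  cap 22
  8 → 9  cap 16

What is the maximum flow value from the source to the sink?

augment #1: 4→3→9 bottleneck 2, total now 2
augment #2: 4→8→9 bottleneck 16, total now 18
augment #3: 4→1→3→9 bottleneck 19, total now 37
augment #4: 4→8→6→5→0→2→9 bottleneck 3, total now 40

Maximum flow value: 40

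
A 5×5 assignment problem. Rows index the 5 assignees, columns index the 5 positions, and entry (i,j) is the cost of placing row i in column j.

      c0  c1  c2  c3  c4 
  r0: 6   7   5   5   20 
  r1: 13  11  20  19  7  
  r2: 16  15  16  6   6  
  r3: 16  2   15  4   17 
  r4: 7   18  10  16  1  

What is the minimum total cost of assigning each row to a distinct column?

one of 2 optimal assignments: row0→col2 (cost 5), row1→col0 (cost 13), row2→col3 (cost 6), row3→col1 (cost 2), row4→col4 (cost 1)
total = 5 + 13 + 6 + 2 + 1 = 27

Minimum assignment cost: 27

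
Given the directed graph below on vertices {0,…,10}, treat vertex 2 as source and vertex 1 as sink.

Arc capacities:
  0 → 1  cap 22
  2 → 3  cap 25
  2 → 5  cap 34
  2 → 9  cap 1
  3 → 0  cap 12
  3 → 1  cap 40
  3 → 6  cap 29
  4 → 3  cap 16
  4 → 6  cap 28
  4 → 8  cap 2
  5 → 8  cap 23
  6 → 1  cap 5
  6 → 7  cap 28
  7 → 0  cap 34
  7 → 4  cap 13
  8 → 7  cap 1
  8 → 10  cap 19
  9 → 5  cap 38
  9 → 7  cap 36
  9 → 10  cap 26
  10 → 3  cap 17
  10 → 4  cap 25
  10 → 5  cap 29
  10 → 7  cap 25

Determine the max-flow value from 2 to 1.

Maximum flow value: 46

augment #1: 2→3→1 bottleneck 25, total now 25
augment #2: 2→9→7→0→1 bottleneck 1, total now 26
augment #3: 2→5→8→7→0→1 bottleneck 1, total now 27
augment #4: 2→5→8→10→3→1 bottleneck 15, total now 42
augment #5: 2→5→8→10→3→0→1 bottleneck 2, total now 44
augment #6: 2→5→8→10→4→6→1 bottleneck 2, total now 46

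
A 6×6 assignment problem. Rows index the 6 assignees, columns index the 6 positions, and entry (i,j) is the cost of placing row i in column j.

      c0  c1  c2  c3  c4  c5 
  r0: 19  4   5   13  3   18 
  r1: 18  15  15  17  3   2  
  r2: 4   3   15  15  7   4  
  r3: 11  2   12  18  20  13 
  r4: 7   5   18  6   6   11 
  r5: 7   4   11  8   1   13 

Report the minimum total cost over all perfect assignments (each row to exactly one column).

optimal assignment: row0→col2 (cost 5), row1→col5 (cost 2), row2→col0 (cost 4), row3→col1 (cost 2), row4→col3 (cost 6), row5→col4 (cost 1)
total = 5 + 2 + 4 + 2 + 6 + 1 = 20

Minimum assignment cost: 20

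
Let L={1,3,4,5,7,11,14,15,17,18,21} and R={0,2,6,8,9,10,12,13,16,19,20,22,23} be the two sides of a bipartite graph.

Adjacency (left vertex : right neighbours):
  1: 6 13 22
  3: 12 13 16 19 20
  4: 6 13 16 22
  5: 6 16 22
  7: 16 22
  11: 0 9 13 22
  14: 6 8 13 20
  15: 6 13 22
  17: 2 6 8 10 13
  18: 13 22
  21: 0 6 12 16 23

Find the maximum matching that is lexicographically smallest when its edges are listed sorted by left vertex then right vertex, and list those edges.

Lex-smallest maximum matching: {(1,6), (3,12), (4,13), (5,16), (7,22), (11,0), (14,8), (17,2), (21,23)}

|M| = 9 (so the lex-smallest maximum matching has 9 edges)
process left vertices in ascending order; for each, take the smallest-labelled available neighbour that still permits 9 edges overall, or leave it unmatched if none does
lex-smallest matching: {1-6, 3-12, 4-13, 5-16, 7-22, 11-0, 14-8, 17-2, 21-23}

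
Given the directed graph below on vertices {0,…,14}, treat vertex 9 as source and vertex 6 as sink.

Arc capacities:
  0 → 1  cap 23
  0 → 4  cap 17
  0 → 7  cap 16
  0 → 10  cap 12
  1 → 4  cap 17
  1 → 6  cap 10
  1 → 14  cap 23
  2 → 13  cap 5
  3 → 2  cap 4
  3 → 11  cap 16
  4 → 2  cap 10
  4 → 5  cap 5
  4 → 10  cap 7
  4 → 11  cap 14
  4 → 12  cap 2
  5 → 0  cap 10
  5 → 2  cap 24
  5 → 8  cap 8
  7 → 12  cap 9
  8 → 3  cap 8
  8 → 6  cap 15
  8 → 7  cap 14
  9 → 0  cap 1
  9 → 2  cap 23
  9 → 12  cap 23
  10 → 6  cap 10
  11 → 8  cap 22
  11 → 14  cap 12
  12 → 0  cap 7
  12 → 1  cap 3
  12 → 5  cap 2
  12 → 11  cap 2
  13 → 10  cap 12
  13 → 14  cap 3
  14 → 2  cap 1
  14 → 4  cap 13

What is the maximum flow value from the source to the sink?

Maximum flow value: 20

augment #1: 9→0→1→6 bottleneck 1, total now 1
augment #2: 9→12→1→6 bottleneck 3, total now 4
augment #3: 9→2→13→10→6 bottleneck 5, total now 9
augment #4: 9→12→0→1→6 bottleneck 6, total now 15
augment #5: 9→12→0→10→6 bottleneck 1, total now 16
augment #6: 9→12→5→8→6 bottleneck 2, total now 18
augment #7: 9→12→11→8→6 bottleneck 2, total now 20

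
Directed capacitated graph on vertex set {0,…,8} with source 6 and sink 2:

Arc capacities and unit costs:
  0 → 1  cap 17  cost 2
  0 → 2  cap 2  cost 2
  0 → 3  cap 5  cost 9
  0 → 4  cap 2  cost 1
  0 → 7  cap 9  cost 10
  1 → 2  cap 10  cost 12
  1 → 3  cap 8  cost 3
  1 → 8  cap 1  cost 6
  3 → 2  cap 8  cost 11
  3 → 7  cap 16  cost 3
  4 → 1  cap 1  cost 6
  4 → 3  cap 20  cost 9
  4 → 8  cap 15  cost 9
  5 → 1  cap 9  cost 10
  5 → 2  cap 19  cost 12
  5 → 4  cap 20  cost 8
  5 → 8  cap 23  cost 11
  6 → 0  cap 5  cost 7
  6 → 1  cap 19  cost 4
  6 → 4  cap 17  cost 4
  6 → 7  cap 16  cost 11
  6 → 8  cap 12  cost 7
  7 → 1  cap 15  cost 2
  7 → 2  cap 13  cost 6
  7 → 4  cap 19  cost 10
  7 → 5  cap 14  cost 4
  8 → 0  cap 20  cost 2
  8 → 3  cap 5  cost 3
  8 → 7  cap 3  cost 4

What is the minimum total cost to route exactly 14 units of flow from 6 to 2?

Minimum cost for 14 units: 210

shortest-cost path #1: 6→0→2 push 2 @ unit cost 9 (adds 18)
shortest-cost path #2: 6→1→2 push 10 @ unit cost 16 (adds 160)
shortest-cost path #3: 6→1→3→7→2 push 2 @ unit cost 16 (adds 32)
total cost = 210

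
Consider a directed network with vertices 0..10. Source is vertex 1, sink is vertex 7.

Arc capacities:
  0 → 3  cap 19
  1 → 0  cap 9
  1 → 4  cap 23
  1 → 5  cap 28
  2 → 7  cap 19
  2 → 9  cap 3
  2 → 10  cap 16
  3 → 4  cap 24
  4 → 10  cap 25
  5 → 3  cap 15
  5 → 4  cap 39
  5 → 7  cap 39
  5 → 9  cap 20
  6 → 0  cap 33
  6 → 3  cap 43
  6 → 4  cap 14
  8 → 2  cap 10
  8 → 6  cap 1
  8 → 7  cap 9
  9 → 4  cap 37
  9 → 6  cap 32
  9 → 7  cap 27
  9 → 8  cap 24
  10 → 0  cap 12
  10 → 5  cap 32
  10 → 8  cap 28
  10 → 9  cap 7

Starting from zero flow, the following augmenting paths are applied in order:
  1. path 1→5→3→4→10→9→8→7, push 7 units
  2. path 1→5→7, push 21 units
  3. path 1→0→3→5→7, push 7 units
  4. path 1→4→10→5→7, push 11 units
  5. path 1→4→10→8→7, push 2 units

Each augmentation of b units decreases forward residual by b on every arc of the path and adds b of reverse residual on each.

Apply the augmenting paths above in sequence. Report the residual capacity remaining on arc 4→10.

after path 1 (1→5→3→4→10→9→8→7, push 7): res(4,10)=18
after path 2 (1→5→7, push 21): res(4,10)=18
after path 3 (1→0→3→5→7, push 7): res(4,10)=18
after path 4 (1→4→10→5→7, push 11): res(4,10)=7
after path 5 (1→4→10→8→7, push 2): res(4,10)=5

Residual capacity of (4,10): 5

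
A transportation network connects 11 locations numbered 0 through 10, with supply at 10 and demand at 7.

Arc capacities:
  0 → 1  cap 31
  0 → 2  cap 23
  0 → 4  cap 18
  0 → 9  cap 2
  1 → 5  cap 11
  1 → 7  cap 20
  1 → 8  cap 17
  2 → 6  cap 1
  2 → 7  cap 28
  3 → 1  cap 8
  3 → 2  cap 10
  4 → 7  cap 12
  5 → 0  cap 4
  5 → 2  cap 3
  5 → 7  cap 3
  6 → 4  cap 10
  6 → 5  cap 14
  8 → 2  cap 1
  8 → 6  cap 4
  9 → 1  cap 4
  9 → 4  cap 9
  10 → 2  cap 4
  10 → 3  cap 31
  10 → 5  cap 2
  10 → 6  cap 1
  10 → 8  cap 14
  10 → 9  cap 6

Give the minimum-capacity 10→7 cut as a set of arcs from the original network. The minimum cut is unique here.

Min-cut arcs: {(3,1), (3,2), (8,2), (8,6), (10,2), (10,5), (10,6), (10,9)} (total capacity 36)

augment #1: 10→2→7 push 4
augment #2: 10→5→7 push 2
augment #3: 10→3→1→7 push 8
augment #4: 10→3→2→7 push 10
augment #5: 10→6→4→7 push 1
augment #6: 10→8→2→7 push 1
augment #7: 10→9→1→7 push 4
augment #8: 10→9→4→7 push 2
augment #9: 10→8→6→4→7 push 4
max flow = 36; residual-reachable set from 10 gives S-side
cut edges (S→T): {(3,1), (3,2), (8,2), (8,6), (10,2), (10,5), (10,6), (10,9)} total cap 36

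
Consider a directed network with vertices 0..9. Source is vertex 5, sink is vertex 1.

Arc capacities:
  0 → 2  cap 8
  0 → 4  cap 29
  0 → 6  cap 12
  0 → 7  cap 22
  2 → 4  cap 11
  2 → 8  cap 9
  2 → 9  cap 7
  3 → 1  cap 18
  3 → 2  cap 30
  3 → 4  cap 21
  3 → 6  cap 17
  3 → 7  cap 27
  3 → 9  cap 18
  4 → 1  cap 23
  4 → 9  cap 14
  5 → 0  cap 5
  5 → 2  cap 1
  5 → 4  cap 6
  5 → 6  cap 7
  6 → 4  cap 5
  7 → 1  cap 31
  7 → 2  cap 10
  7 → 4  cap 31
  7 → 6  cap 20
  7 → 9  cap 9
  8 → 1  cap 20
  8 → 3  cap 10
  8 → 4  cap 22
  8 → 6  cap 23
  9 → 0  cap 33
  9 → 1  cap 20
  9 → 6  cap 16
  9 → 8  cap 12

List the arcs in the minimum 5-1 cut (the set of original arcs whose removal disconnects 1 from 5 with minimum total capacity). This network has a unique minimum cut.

Min-cut arcs: {(5,0), (5,2), (5,4), (6,4)} (total capacity 17)

augment #1: 5→4→1 push 6
augment #2: 5→0→4→1 push 5
augment #3: 5→2→4→1 push 1
augment #4: 5→6→4→1 push 5
max flow = 17; residual-reachable set from 5 gives S-side
cut edges (S→T): {(5,0), (5,2), (5,4), (6,4)} total cap 17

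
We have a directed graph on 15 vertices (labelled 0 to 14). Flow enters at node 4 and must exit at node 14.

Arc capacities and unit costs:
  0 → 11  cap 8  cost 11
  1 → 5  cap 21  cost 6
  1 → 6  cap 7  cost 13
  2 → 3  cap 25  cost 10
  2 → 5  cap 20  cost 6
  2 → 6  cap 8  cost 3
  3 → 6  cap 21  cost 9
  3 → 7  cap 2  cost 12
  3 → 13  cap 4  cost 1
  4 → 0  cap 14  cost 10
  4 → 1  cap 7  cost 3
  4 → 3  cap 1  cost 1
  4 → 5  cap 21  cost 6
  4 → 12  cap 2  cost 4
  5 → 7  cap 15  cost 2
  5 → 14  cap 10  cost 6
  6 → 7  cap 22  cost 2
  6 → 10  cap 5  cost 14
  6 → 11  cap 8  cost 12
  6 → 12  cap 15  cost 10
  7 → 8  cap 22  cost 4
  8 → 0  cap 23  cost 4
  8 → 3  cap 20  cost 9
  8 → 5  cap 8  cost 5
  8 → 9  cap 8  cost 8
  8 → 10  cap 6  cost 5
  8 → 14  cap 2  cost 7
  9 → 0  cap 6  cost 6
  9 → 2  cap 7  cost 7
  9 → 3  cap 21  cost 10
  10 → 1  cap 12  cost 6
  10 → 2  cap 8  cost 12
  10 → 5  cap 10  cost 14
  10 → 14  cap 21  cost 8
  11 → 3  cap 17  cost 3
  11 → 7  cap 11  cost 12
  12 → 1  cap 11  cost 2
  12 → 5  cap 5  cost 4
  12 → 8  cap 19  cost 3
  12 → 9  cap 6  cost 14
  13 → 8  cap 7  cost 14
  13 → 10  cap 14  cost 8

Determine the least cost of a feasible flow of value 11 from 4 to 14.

shortest-cost path #1: 4→5→14 push 10 @ unit cost 12 (adds 120)
shortest-cost path #2: 4→12→8→14 push 1 @ unit cost 14 (adds 14)
total cost = 134

Minimum cost for 11 units: 134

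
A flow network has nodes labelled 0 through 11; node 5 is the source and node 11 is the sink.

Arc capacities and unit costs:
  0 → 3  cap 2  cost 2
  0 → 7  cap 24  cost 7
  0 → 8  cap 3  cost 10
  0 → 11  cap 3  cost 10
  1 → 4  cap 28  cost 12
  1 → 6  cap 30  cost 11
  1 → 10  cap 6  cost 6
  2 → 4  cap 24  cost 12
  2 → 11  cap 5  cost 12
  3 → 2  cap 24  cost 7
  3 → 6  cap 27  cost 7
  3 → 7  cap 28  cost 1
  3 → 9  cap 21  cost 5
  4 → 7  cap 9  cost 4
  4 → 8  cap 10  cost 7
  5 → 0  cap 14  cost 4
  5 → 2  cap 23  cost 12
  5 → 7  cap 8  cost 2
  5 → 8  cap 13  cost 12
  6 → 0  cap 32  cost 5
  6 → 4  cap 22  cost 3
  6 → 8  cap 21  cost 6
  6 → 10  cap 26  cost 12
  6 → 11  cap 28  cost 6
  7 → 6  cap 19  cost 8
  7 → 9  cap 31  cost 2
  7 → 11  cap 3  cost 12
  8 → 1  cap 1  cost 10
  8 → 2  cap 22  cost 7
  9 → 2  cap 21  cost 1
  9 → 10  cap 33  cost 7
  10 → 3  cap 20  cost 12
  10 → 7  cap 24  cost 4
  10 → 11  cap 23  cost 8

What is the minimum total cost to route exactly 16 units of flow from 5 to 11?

shortest-cost path #1: 5→7→11 push 3 @ unit cost 14 (adds 42)
shortest-cost path #2: 5→0→11 push 3 @ unit cost 14 (adds 42)
shortest-cost path #3: 5→7→6→11 push 5 @ unit cost 16 (adds 80)
shortest-cost path #4: 5→0→3→6→11 push 2 @ unit cost 19 (adds 38)
shortest-cost path #5: 5→2→11 push 3 @ unit cost 24 (adds 72)
total cost = 274

Minimum cost for 16 units: 274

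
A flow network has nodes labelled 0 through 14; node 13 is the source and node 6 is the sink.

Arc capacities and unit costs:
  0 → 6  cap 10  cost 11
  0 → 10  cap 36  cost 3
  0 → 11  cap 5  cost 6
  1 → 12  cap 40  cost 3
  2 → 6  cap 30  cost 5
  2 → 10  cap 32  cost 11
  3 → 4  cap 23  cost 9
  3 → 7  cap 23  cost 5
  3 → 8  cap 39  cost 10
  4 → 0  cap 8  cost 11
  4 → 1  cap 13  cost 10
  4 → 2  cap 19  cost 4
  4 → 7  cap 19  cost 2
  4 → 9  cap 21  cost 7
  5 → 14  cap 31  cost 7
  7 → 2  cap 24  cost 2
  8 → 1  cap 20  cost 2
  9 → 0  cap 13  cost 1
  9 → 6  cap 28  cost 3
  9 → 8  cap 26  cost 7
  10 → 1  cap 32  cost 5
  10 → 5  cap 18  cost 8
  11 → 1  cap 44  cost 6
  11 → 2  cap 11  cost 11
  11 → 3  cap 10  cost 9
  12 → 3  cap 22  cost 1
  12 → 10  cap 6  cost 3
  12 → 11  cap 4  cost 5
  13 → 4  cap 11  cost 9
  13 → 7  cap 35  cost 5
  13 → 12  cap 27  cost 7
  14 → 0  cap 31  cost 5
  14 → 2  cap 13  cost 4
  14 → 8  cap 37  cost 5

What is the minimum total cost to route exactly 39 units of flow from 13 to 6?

Minimum cost for 39 units: 599

shortest-cost path #1: 13→7→2→6 push 24 @ unit cost 12 (adds 288)
shortest-cost path #2: 13→4→2→6 push 6 @ unit cost 18 (adds 108)
shortest-cost path #3: 13→4→9→6 push 5 @ unit cost 19 (adds 95)
shortest-cost path #4: 13→12→3→4→9→6 push 4 @ unit cost 27 (adds 108)
total cost = 599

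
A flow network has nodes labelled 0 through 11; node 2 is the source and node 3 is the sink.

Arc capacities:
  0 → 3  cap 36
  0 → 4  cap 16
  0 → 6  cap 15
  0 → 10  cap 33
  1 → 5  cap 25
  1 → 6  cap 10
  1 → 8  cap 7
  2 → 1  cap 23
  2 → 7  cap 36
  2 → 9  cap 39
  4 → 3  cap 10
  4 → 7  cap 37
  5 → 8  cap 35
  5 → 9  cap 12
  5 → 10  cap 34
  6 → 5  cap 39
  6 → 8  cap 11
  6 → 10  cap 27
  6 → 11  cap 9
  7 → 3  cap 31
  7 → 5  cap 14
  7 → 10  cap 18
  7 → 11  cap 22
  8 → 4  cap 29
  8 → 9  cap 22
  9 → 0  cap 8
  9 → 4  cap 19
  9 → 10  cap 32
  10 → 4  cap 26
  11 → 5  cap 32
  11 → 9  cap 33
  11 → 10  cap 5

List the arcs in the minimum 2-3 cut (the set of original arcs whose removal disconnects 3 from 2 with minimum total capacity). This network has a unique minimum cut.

Min-cut arcs: {(4,3), (7,3), (9,0)} (total capacity 49)

augment #1: 2→7→3 push 31
augment #2: 2→9→0→3 push 8
augment #3: 2→9→4→3 push 10
max flow = 49; residual-reachable set from 2 gives S-side
cut edges (S→T): {(4,3), (7,3), (9,0)} total cap 49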